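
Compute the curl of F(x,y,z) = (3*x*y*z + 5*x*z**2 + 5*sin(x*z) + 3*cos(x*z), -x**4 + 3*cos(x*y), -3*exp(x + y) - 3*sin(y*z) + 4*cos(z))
(-3*z*cos(y*z) - 3*exp(x + y), 3*x*y + 10*x*z - 3*x*sin(x*z) + 5*x*cos(x*z) + 3*exp(x + y), -4*x**3 - 3*x*z - 3*y*sin(x*y))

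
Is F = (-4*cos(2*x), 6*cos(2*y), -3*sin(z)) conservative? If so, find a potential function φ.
Yes, F is conservative. φ = -2*sin(2*x) + 3*sin(2*y) + 3*cos(z)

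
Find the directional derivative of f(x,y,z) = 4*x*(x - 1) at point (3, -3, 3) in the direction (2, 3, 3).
20*sqrt(22)/11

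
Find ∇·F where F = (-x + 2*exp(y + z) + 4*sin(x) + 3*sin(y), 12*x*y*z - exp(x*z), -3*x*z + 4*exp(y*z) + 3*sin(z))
12*x*z - 3*x + 4*y*exp(y*z) + 4*cos(x) + 3*cos(z) - 1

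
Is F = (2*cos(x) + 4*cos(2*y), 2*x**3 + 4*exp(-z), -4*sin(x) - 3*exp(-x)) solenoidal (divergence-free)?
No, ∇·F = -2*sin(x)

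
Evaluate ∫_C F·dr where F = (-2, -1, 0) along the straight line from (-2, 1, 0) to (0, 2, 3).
-5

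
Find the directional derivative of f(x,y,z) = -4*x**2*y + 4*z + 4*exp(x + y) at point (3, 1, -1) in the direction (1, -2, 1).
2*sqrt(6)*(13 - exp(4))/3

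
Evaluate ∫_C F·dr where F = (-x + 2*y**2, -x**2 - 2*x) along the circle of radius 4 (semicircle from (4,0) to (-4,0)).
-512/3 - 16*pi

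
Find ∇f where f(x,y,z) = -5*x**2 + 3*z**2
(-10*x, 0, 6*z)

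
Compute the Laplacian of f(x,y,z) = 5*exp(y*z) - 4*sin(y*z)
(y**2 + z**2)*(5*exp(y*z) + 4*sin(y*z))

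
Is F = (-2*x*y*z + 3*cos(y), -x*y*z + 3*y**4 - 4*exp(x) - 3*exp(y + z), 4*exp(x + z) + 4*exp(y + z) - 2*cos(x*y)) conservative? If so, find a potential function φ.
No, ∇×F = (x*y + 2*x*sin(x*y) + 7*exp(y + z), -2*x*y - 2*y*sin(x*y) - 4*exp(x + z), 2*x*z - y*z - 4*exp(x) + 3*sin(y)) ≠ 0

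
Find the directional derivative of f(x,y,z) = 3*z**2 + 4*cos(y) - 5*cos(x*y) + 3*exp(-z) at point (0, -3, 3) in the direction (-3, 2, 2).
2*sqrt(17)*(-3 + 4*exp(3)*sin(3) + 18*exp(3))*exp(-3)/17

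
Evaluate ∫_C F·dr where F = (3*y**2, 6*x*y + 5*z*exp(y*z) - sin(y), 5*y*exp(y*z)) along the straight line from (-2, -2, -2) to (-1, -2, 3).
-5*exp(4) + 5*exp(-6) + 12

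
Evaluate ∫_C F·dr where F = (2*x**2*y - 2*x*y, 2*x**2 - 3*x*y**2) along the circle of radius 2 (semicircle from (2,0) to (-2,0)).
-10*pi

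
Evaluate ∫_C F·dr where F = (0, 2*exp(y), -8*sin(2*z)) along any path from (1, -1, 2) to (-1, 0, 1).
4*cos(2) - 2*exp(-1) + 2 - 4*cos(4)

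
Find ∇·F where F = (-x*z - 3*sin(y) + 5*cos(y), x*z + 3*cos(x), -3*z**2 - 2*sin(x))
-7*z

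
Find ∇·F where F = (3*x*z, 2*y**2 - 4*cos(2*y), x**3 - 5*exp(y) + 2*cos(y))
4*y + 3*z + 8*sin(2*y)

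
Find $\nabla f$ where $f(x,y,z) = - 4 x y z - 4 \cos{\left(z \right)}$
(-4*y*z, -4*x*z, -4*x*y + 4*sin(z))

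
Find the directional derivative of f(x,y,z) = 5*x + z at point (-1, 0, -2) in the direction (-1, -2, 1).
-2*sqrt(6)/3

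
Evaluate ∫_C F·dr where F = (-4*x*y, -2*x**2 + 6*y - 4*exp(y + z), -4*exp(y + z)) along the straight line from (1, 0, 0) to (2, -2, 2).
28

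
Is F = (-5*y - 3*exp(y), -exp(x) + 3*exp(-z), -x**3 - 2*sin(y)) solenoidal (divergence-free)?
Yes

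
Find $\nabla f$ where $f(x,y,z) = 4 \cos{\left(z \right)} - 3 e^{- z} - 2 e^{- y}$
(0, 2*exp(-y), -4*sin(z) + 3*exp(-z))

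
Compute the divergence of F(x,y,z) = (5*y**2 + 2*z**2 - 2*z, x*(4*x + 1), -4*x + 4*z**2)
8*z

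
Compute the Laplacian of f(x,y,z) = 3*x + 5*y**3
30*y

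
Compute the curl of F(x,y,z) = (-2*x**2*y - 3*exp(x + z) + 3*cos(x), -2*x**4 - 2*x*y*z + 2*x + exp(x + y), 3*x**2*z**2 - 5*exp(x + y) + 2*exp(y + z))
(2*x*y - 5*exp(x + y) + 2*exp(y + z), -6*x*z**2 + 5*exp(x + y) - 3*exp(x + z), -8*x**3 + 2*x**2 - 2*y*z + exp(x + y) + 2)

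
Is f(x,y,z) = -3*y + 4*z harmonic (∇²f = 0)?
Yes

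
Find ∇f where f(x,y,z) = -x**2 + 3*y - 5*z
(-2*x, 3, -5)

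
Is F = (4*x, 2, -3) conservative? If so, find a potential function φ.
Yes, F is conservative. φ = 2*x**2 + 2*y - 3*z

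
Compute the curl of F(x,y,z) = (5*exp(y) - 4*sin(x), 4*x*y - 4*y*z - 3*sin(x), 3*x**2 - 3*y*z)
(4*y - 3*z, -6*x, 4*y - 5*exp(y) - 3*cos(x))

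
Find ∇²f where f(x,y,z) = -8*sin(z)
8*sin(z)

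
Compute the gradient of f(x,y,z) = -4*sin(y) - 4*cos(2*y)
(0, 4*(4*sin(y) - 1)*cos(y), 0)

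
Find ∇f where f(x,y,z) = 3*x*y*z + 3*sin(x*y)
(3*y*(z + cos(x*y)), 3*x*(z + cos(x*y)), 3*x*y)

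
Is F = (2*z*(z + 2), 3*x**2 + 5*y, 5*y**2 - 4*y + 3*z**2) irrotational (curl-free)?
No, ∇×F = (10*y - 4, 4*z + 4, 6*x)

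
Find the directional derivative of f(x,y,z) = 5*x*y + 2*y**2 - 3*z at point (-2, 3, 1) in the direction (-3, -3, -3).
-14*sqrt(3)/3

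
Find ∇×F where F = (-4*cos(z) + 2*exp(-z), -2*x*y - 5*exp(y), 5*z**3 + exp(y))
(exp(y), 4*sin(z) - 2*exp(-z), -2*y)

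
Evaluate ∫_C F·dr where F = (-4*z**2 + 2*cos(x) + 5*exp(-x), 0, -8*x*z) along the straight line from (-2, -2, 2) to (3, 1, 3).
-140 - 5*exp(-3) + 2*sin(3) + 2*sin(2) + 5*exp(2)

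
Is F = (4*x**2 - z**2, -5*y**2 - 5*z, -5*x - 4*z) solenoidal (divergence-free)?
No, ∇·F = 8*x - 10*y - 4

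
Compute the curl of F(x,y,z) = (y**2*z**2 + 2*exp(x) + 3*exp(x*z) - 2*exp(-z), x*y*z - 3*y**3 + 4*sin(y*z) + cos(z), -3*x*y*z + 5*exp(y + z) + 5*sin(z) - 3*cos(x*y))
(-x*y - 3*x*z + 3*x*sin(x*y) - 4*y*cos(y*z) + 5*exp(y + z) + sin(z), 3*x*exp(x*z) + 2*y**2*z + 3*y*z - 3*y*sin(x*y) + 2*exp(-z), y*z*(1 - 2*z))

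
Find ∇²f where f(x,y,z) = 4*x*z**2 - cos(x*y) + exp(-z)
x**2*cos(x*y) + 8*x + y**2*cos(x*y) + exp(-z)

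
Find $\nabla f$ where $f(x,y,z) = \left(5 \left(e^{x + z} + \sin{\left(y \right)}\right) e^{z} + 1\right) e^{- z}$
(5*exp(x + z), 5*cos(y), (5*exp(x + 2*z) - 1)*exp(-z))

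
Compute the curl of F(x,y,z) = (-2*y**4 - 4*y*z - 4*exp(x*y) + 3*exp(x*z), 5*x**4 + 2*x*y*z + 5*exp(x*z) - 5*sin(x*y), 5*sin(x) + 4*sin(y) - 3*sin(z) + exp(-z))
(-2*x*y - 5*x*exp(x*z) + 4*cos(y), 3*x*exp(x*z) - 4*y - 5*cos(x), 20*x**3 + 4*x*exp(x*y) + 8*y**3 + 2*y*z - 5*y*cos(x*y) + 5*z*exp(x*z) + 4*z)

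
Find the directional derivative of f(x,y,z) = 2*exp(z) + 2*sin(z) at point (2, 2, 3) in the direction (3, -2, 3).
3*sqrt(22)*(cos(3) + exp(3))/11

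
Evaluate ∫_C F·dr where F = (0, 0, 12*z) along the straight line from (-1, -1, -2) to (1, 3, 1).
-18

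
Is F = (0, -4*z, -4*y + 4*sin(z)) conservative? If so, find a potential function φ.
Yes, F is conservative. φ = -4*y*z - 4*cos(z)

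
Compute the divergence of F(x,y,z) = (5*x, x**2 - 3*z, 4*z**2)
8*z + 5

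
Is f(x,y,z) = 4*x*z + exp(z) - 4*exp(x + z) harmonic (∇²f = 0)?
No, ∇²f = exp(z) - 8*exp(x + z)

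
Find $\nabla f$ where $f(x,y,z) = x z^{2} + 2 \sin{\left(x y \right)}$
(2*y*cos(x*y) + z**2, 2*x*cos(x*y), 2*x*z)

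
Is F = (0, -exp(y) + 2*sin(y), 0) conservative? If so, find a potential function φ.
Yes, F is conservative. φ = -exp(y) - 2*cos(y)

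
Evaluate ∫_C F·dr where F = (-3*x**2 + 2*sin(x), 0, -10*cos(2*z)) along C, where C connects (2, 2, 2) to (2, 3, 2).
0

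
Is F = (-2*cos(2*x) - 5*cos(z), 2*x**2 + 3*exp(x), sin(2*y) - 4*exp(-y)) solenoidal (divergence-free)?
No, ∇·F = 4*sin(2*x)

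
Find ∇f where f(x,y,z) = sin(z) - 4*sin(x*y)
(-4*y*cos(x*y), -4*x*cos(x*y), cos(z))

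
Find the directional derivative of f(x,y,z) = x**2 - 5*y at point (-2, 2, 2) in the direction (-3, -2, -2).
22*sqrt(17)/17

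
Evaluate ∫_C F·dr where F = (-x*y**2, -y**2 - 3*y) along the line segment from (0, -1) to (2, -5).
-70/3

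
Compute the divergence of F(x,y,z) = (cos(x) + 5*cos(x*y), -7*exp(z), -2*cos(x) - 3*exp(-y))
-5*y*sin(x*y) - sin(x)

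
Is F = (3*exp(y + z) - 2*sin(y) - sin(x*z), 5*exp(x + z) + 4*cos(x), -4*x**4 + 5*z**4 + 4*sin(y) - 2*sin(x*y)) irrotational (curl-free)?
No, ∇×F = (-2*x*cos(x*y) - 5*exp(x + z) + 4*cos(y), 16*x**3 - x*cos(x*z) + 2*y*cos(x*y) + 3*exp(y + z), 5*exp(x + z) - 3*exp(y + z) - 4*sin(x) + 2*cos(y))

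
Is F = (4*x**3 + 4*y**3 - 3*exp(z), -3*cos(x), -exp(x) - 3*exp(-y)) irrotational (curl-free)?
No, ∇×F = (3*exp(-y), exp(x) - 3*exp(z), -12*y**2 + 3*sin(x))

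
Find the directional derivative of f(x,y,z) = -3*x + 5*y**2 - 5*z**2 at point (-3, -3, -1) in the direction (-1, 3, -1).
-97*sqrt(11)/11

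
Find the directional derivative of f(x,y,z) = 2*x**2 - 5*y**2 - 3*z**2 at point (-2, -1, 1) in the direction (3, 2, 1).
-5*sqrt(14)/7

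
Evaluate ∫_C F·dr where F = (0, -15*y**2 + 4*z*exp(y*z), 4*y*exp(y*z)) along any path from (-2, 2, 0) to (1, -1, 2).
4*exp(-2) + 41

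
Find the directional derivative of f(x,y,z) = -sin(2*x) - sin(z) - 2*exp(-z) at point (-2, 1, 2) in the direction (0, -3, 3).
sqrt(2)*(2 - exp(2)*cos(2))*exp(-2)/2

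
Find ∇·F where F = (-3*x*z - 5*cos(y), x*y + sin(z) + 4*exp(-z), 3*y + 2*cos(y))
x - 3*z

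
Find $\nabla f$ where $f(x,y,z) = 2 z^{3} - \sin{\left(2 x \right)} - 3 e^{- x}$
(-2*cos(2*x) + 3*exp(-x), 0, 6*z**2)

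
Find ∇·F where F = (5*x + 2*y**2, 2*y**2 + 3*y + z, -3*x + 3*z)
4*y + 11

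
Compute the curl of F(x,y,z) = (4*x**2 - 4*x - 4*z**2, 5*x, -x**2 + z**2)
(0, 2*x - 8*z, 5)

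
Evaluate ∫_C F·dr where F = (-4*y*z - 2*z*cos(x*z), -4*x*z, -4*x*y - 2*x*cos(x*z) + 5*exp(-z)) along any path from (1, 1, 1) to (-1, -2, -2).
-5*exp(2) - 2*sin(2) + 2*sin(1) + 5*exp(-1) + 20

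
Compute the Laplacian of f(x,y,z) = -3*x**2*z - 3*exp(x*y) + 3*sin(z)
-3*x**2*exp(x*y) - 3*y**2*exp(x*y) - 6*z - 3*sin(z)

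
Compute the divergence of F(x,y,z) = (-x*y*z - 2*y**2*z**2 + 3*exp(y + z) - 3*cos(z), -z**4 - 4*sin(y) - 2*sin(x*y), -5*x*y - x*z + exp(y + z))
-2*x*cos(x*y) - x - y*z + exp(y + z) - 4*cos(y)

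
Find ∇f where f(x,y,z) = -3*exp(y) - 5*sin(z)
(0, -3*exp(y), -5*cos(z))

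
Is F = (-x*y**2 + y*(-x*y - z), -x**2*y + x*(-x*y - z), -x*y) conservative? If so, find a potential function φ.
Yes, F is conservative. φ = x*y*(-x*y - z)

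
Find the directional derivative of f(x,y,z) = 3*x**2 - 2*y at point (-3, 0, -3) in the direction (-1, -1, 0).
10*sqrt(2)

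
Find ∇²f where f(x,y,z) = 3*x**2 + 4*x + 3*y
6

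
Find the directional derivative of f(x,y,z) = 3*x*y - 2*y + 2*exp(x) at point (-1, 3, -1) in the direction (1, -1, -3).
2*sqrt(11)*(1 + 7*E)*exp(-1)/11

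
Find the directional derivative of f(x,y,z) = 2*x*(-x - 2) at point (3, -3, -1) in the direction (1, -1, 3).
-16*sqrt(11)/11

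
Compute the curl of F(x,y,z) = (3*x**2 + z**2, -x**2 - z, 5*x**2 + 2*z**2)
(1, -10*x + 2*z, -2*x)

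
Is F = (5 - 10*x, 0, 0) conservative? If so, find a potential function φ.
Yes, F is conservative. φ = 5*x*(1 - x)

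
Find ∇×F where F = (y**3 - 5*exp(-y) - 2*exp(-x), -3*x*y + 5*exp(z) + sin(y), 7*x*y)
(7*x - 5*exp(z), -7*y, -3*y**2 - 3*y - 5*exp(-y))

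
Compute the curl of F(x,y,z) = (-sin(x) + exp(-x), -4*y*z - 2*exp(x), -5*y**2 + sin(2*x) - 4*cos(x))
(-6*y, -4*sin(x) - 2*cos(2*x), -2*exp(x))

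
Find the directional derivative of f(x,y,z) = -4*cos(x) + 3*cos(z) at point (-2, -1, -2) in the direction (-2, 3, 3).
17*sqrt(22)*sin(2)/22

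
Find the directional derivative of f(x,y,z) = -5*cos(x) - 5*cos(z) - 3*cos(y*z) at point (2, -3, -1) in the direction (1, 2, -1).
sqrt(6)*(3*sin(3) + 5*sin(1) + 5*sin(2))/6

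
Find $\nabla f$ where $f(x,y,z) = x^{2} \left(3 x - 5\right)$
(x*(9*x - 10), 0, 0)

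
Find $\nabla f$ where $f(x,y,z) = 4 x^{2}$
(8*x, 0, 0)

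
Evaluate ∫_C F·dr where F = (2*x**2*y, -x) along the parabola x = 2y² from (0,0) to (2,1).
82/21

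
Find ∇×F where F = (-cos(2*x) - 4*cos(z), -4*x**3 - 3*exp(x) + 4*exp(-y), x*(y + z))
(x, -y - z + 4*sin(z), -12*x**2 - 3*exp(x))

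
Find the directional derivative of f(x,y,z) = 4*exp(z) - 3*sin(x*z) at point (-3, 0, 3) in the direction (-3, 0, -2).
sqrt(13)*(-8*exp(3) + 9*cos(9))/13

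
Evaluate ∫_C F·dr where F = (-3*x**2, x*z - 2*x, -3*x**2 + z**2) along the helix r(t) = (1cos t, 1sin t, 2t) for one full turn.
2*pi*(-12 + 3*pi + 32*pi**2)/3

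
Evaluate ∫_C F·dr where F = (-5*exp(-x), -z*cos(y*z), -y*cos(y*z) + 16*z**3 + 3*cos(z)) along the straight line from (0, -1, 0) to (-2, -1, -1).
-4*sin(1) - 1 + 5*exp(2)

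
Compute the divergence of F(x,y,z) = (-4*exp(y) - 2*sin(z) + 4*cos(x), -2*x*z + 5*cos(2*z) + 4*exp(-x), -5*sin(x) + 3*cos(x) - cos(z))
-4*sin(x) + sin(z)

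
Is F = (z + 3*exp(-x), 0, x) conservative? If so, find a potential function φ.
Yes, F is conservative. φ = x*z - 3*exp(-x)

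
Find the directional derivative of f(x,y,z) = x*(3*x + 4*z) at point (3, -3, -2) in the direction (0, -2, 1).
12*sqrt(5)/5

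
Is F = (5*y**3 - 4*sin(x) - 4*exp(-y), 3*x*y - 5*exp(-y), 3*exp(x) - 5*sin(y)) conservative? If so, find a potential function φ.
No, ∇×F = (-5*cos(y), -3*exp(x), -15*y**2 + 3*y - 4*exp(-y)) ≠ 0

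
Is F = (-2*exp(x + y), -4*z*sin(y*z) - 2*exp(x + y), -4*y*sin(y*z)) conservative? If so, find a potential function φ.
Yes, F is conservative. φ = -2*exp(x + y) + 4*cos(y*z)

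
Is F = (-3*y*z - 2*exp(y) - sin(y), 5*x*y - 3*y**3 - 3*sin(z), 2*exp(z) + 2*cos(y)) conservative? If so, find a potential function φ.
No, ∇×F = (-2*sin(y) + 3*cos(z), -3*y, 5*y + 3*z + 2*exp(y) + cos(y)) ≠ 0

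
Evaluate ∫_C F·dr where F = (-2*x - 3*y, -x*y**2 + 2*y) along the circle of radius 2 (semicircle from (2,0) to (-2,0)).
4*pi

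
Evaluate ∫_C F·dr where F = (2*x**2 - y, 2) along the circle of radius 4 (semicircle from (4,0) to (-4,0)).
-256/3 + 8*pi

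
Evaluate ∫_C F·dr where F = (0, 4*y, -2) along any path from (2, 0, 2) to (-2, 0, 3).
-2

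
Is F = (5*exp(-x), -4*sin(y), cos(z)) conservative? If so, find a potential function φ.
Yes, F is conservative. φ = sin(z) + 4*cos(y) - 5*exp(-x)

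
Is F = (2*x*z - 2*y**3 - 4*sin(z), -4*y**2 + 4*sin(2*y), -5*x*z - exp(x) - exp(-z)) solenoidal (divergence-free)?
No, ∇·F = -5*x - 8*y + 2*z + 8*cos(2*y) + exp(-z)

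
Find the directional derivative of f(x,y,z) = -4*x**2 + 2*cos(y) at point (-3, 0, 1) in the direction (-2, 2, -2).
-8*sqrt(3)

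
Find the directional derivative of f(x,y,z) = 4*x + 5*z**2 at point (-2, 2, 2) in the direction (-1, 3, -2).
-22*sqrt(14)/7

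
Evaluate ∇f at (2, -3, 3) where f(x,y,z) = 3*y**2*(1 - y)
(0, -99, 0)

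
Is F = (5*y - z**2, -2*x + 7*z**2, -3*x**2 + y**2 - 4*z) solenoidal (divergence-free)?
No, ∇·F = -4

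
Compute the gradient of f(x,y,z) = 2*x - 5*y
(2, -5, 0)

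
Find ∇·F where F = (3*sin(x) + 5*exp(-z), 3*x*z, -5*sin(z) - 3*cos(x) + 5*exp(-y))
3*cos(x) - 5*cos(z)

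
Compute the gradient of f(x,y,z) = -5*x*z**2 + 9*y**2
(-5*z**2, 18*y, -10*x*z)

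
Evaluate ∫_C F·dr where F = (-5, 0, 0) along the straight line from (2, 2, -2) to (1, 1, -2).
5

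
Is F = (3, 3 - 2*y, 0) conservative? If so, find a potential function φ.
Yes, F is conservative. φ = 3*x - y**2 + 3*y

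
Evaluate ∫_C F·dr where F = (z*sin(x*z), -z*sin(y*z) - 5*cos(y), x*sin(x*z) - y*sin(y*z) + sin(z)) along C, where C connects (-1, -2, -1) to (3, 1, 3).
-5*sin(2) - 5*sin(1) - cos(2) - cos(9) + 2*cos(1)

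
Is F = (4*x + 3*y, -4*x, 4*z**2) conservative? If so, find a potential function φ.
No, ∇×F = (0, 0, -7) ≠ 0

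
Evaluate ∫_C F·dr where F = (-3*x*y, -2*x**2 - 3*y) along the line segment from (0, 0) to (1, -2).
-8/3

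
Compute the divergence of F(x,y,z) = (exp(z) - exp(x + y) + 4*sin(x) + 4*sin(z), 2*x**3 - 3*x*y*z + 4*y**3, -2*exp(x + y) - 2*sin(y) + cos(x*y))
-3*x*z + 12*y**2 - exp(x + y) + 4*cos(x)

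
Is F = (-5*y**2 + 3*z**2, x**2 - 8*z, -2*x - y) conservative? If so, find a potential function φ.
No, ∇×F = (7, 6*z + 2, 2*x + 10*y) ≠ 0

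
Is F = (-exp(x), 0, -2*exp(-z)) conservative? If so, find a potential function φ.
Yes, F is conservative. φ = -exp(x) + 2*exp(-z)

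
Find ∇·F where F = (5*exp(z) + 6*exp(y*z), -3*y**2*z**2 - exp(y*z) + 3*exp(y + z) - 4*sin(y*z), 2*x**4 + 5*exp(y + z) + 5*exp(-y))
-6*y*z**2 - z*exp(y*z) - 4*z*cos(y*z) + 8*exp(y + z)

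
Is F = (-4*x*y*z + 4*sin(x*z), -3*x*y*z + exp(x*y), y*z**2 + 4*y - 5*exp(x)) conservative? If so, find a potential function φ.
No, ∇×F = (3*x*y + z**2 + 4, -4*x*y + 4*x*cos(x*z) + 5*exp(x), 4*x*z - 3*y*z + y*exp(x*y)) ≠ 0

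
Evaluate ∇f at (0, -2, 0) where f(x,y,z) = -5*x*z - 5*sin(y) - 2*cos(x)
(0, -5*cos(2), 0)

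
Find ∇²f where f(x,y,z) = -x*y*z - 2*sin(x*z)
2*(x**2 + z**2)*sin(x*z)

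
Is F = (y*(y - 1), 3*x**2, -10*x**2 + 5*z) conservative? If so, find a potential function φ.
No, ∇×F = (0, 20*x, 6*x - 2*y + 1) ≠ 0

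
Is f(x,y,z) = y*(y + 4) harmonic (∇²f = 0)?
No, ∇²f = 2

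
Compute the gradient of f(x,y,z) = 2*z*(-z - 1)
(0, 0, -4*z - 2)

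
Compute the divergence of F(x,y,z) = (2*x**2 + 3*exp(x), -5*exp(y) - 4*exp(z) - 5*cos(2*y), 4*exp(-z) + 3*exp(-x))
4*x + 3*exp(x) - 5*exp(y) + 10*sin(2*y) - 4*exp(-z)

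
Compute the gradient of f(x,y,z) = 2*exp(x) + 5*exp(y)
(2*exp(x), 5*exp(y), 0)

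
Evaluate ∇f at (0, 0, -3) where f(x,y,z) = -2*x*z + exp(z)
(6, 0, exp(-3))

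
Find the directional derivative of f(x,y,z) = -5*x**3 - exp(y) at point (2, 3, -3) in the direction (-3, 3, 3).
sqrt(3)*(60 - exp(3))/3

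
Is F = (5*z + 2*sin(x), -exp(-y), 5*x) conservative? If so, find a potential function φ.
Yes, F is conservative. φ = 5*x*z - 2*cos(x) + exp(-y)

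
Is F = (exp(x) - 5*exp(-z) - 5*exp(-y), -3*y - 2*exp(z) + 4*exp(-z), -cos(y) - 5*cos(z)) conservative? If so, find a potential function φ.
No, ∇×F = (2*exp(z) + sin(y) + 4*exp(-z), 5*exp(-z), -5*exp(-y)) ≠ 0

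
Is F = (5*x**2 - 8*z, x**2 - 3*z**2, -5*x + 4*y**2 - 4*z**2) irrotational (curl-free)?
No, ∇×F = (8*y + 6*z, -3, 2*x)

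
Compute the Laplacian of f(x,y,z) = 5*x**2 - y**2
8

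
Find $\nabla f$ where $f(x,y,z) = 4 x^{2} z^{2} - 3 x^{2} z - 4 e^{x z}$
(2*z*(4*x*z - 3*x - 2*exp(x*z)), 0, x*(8*x*z - 3*x - 4*exp(x*z)))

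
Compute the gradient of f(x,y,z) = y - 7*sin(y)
(0, 1 - 7*cos(y), 0)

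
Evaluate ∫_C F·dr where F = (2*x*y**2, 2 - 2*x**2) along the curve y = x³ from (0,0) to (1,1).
21/20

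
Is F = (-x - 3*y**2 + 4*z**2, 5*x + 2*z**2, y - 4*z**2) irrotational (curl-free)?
No, ∇×F = (1 - 4*z, 8*z, 6*y + 5)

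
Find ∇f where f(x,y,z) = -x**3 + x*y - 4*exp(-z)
(-3*x**2 + y, x, 4*exp(-z))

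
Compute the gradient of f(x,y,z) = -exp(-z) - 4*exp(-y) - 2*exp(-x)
(2*exp(-x), 4*exp(-y), exp(-z))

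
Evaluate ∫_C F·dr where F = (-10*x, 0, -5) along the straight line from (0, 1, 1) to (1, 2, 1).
-5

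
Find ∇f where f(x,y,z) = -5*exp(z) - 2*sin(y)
(0, -2*cos(y), -5*exp(z))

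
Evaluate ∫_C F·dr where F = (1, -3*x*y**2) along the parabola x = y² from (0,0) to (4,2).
-76/5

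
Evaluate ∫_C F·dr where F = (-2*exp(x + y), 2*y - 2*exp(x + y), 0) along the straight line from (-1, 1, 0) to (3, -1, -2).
2 - 2*exp(2)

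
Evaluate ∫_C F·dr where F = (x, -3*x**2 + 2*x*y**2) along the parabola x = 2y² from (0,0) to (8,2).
-96/5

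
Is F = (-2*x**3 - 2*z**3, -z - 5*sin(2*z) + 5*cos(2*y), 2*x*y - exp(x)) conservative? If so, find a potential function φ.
No, ∇×F = (2*x + 10*cos(2*z) + 1, -2*y - 6*z**2 + exp(x), 0) ≠ 0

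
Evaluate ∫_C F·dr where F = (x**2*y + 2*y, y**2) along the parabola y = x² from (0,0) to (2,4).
496/15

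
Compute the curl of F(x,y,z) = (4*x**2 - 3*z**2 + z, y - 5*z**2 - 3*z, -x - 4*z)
(10*z + 3, 2 - 6*z, 0)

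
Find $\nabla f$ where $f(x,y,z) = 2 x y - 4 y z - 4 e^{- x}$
(2*y + 4*exp(-x), 2*x - 4*z, -4*y)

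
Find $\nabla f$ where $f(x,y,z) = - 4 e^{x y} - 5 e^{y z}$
(-4*y*exp(x*y), -4*x*exp(x*y) - 5*z*exp(y*z), -5*y*exp(y*z))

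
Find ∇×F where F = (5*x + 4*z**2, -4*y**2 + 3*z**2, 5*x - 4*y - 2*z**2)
(-6*z - 4, 8*z - 5, 0)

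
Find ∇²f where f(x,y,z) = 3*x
0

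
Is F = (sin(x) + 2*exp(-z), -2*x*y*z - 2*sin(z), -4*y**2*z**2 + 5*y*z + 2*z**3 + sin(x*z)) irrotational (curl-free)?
No, ∇×F = (2*x*y - 8*y*z**2 + 5*z + 2*cos(z), -z*cos(x*z) - 2*exp(-z), -2*y*z)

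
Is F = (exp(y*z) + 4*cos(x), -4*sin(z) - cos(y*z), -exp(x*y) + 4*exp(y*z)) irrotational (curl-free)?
No, ∇×F = (-x*exp(x*y) - y*sin(y*z) + 4*z*exp(y*z) + 4*cos(z), y*(exp(x*y) + exp(y*z)), -z*exp(y*z))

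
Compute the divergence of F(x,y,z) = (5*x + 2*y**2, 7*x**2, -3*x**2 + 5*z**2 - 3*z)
10*z + 2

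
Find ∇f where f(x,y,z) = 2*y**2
(0, 4*y, 0)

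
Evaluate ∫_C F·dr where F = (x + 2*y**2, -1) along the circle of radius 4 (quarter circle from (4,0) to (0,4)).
-292/3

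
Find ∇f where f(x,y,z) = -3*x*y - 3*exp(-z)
(-3*y, -3*x, 3*exp(-z))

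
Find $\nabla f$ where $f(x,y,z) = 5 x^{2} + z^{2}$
(10*x, 0, 2*z)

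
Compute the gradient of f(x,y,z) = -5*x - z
(-5, 0, -1)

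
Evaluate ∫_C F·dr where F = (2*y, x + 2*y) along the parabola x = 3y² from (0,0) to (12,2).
44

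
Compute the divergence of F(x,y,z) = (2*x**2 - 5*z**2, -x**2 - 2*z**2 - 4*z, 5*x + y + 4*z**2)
4*x + 8*z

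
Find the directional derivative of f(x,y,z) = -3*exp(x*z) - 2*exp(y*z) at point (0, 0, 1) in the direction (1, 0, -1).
-3*sqrt(2)/2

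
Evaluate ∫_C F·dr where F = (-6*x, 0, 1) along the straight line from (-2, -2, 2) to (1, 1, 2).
9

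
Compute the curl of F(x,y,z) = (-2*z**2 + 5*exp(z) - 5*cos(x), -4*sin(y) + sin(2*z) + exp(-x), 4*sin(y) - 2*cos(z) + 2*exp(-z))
(4*cos(y) - 2*cos(2*z), -4*z + 5*exp(z), -exp(-x))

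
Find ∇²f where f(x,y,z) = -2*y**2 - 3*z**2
-10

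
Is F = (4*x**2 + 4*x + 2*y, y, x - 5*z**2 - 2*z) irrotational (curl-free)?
No, ∇×F = (0, -1, -2)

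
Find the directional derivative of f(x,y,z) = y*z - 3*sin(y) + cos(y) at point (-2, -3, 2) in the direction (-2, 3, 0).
3*sqrt(13)*(sin(3) + 2 - 3*cos(3))/13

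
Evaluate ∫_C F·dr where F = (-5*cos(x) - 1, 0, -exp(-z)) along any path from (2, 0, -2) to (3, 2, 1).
-exp(2) - 1 - 5*sin(3) + exp(-1) + 5*sin(2)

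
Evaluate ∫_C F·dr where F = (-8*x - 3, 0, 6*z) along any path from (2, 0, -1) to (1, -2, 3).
39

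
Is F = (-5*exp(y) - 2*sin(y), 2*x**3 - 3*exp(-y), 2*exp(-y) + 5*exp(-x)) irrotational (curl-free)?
No, ∇×F = (-2*exp(-y), 5*exp(-x), 6*x**2 + 5*exp(y) + 2*cos(y))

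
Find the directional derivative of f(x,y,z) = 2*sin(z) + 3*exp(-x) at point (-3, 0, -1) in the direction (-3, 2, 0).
9*sqrt(13)*exp(3)/13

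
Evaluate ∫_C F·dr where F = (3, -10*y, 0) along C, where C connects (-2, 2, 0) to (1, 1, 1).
24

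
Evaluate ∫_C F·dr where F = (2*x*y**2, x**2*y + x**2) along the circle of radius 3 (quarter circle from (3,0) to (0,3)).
-9/4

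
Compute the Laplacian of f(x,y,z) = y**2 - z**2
0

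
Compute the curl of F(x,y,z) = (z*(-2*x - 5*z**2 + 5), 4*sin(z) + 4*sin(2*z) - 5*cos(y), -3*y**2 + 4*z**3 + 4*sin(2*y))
(-6*y + 8*cos(2*y) - 4*cos(z) - 8*cos(2*z), -2*x - 15*z**2 + 5, 0)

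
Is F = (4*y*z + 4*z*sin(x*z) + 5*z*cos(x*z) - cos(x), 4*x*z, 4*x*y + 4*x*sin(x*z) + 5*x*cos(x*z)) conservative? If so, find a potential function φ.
Yes, F is conservative. φ = 4*x*y*z - sin(x) + 5*sin(x*z) - 4*cos(x*z)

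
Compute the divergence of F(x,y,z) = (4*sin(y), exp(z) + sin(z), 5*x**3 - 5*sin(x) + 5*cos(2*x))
0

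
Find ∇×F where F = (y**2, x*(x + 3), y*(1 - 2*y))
(1 - 4*y, 0, 2*x - 2*y + 3)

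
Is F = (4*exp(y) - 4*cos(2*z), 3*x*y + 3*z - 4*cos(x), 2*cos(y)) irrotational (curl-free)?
No, ∇×F = (-2*sin(y) - 3, 8*sin(2*z), 3*y - 4*exp(y) + 4*sin(x))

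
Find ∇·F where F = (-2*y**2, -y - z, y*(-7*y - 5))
-1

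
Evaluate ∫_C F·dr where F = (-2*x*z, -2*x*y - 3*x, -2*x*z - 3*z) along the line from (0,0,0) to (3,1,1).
-16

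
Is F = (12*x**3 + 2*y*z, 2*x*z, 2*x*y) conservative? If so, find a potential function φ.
Yes, F is conservative. φ = x*(3*x**3 + 2*y*z)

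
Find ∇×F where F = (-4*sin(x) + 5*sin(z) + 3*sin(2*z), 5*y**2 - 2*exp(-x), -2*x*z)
(0, 2*z + 5*cos(z) + 6*cos(2*z), 2*exp(-x))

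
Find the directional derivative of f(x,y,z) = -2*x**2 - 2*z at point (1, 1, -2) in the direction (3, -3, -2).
-4*sqrt(22)/11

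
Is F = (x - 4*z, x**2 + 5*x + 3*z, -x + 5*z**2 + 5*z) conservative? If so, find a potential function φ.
No, ∇×F = (-3, -3, 2*x + 5) ≠ 0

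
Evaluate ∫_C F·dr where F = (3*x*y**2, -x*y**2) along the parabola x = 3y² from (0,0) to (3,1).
42/5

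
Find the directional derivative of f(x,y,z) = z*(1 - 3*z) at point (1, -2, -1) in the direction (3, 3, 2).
7*sqrt(22)/11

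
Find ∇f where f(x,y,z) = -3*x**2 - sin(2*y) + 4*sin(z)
(-6*x, -2*cos(2*y), 4*cos(z))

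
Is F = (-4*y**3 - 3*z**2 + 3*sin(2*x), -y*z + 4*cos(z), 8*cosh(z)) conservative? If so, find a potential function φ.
No, ∇×F = (y + 4*sin(z), -6*z, 12*y**2) ≠ 0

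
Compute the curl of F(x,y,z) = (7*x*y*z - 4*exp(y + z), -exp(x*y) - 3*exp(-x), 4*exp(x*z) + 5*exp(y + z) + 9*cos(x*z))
(5*exp(y + z), 7*x*y - 4*z*exp(x*z) + 9*z*sin(x*z) - 4*exp(y + z), -7*x*z - y*exp(x*y) + 4*exp(y + z) + 3*exp(-x))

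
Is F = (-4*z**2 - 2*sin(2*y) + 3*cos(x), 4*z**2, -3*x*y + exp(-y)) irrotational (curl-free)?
No, ∇×F = (-3*x - 8*z - exp(-y), 3*y - 8*z, 4*cos(2*y))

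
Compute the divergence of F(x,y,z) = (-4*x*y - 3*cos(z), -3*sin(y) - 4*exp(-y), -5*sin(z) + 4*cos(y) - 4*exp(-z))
-4*y - 3*cos(y) - 5*cos(z) + 4*exp(-z) + 4*exp(-y)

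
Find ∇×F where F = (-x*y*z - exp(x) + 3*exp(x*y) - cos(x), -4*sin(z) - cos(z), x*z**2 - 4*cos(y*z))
(4*z*sin(y*z) - sin(z) + 4*cos(z), -x*y - z**2, x*(z - 3*exp(x*y)))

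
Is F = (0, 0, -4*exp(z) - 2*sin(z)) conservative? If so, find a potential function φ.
Yes, F is conservative. φ = -4*exp(z) + 2*cos(z)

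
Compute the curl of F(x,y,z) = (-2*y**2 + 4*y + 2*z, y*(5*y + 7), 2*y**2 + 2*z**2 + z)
(4*y, 2, 4*y - 4)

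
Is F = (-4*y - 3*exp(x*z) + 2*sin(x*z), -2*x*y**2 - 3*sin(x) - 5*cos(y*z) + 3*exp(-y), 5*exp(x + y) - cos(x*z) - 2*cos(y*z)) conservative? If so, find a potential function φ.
No, ∇×F = (-5*y*sin(y*z) + 2*z*sin(y*z) + 5*exp(x + y), -3*x*exp(x*z) + 2*x*cos(x*z) - z*sin(x*z) - 5*exp(x + y), -2*y**2 - 3*cos(x) + 4) ≠ 0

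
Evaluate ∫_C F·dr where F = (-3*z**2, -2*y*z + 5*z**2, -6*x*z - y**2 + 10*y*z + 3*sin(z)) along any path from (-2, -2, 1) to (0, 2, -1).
22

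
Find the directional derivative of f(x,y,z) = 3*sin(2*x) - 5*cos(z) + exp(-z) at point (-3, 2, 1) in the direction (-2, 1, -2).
-4*cos(6) - 10*sin(1)/3 + 2*exp(-1)/3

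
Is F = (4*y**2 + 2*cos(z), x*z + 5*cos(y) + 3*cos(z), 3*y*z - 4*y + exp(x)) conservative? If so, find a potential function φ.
No, ∇×F = (-x + 3*z + 3*sin(z) - 4, -exp(x) - 2*sin(z), -8*y + z) ≠ 0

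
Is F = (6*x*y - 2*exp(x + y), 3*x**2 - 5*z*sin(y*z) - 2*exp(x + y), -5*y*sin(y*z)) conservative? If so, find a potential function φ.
Yes, F is conservative. φ = 3*x**2*y - 2*exp(x + y) + 5*cos(y*z)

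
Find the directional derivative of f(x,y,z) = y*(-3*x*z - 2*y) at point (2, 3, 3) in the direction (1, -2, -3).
87*sqrt(14)/14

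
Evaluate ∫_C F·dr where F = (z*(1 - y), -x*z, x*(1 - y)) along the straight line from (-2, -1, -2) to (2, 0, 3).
-2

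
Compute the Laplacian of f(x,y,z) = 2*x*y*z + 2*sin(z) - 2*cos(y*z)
2*y**2*cos(y*z) + 2*z**2*cos(y*z) - 2*sin(z)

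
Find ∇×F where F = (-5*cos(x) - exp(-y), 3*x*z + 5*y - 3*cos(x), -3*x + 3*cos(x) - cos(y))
(-3*x + sin(y), 3*sin(x) + 3, 3*z + 3*sin(x) - exp(-y))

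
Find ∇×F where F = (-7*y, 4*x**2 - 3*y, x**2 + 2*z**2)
(0, -2*x, 8*x + 7)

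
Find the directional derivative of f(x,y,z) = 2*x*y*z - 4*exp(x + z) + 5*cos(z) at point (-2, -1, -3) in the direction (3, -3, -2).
-sqrt(22)*(2 + 5*exp(5)*sin(3) + 13*exp(5))*exp(-5)/11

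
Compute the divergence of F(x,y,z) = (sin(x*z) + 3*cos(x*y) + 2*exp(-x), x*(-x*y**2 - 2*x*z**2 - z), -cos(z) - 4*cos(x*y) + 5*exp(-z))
-2*x**2*y - 3*y*sin(x*y) + z*cos(x*z) + sin(z) - 5*exp(-z) - 2*exp(-x)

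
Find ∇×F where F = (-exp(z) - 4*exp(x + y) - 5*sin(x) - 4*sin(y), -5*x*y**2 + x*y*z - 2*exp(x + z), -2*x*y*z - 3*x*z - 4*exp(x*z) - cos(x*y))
(-x*y - 2*x*z + x*sin(x*y) + 2*exp(x + z), 2*y*z - y*sin(x*y) + 4*z*exp(x*z) + 3*z - exp(z), -5*y**2 + y*z + 4*exp(x + y) - 2*exp(x + z) + 4*cos(y))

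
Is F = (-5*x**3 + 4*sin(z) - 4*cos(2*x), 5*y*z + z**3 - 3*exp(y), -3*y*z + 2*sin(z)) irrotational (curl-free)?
No, ∇×F = (-5*y - 3*z**2 - 3*z, 4*cos(z), 0)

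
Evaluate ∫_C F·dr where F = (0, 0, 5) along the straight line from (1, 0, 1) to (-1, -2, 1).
0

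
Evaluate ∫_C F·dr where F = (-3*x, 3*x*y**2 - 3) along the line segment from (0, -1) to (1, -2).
-11/4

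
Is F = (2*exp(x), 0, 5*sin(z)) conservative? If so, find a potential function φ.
Yes, F is conservative. φ = 2*exp(x) - 5*cos(z)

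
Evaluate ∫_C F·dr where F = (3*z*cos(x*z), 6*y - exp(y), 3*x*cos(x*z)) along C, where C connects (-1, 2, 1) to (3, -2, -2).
-exp(-2) - 3*sin(6) + 3*sin(1) + exp(2)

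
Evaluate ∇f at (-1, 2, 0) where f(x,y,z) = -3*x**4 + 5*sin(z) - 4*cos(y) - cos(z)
(12, 4*sin(2), 5)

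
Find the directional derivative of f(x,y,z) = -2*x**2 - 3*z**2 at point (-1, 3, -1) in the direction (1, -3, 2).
8*sqrt(14)/7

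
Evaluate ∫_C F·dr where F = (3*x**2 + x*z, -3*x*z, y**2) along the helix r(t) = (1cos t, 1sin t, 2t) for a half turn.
-3*pi**2/2 - 2 + 3*pi/2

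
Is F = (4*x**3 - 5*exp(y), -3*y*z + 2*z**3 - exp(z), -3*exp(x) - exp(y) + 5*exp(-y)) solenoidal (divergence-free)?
No, ∇·F = 12*x**2 - 3*z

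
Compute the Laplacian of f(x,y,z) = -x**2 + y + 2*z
-2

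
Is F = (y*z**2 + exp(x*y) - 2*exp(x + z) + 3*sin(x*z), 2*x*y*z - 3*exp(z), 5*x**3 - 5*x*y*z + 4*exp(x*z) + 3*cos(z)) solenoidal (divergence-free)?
No, ∇·F = -5*x*y + 2*x*z + 4*x*exp(x*z) + y*exp(x*y) + 3*z*cos(x*z) - 2*exp(x + z) - 3*sin(z)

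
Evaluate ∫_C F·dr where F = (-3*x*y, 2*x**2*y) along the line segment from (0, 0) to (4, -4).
192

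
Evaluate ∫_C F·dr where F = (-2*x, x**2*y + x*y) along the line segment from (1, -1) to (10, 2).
183/4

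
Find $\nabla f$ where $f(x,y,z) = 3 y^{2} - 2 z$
(0, 6*y, -2)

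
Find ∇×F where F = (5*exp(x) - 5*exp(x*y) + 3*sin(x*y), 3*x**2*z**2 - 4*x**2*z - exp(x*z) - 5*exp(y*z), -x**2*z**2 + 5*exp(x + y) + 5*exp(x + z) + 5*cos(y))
(-6*x**2*z + 4*x**2 + x*exp(x*z) + 5*y*exp(y*z) + 5*exp(x + y) - 5*sin(y), 2*x*z**2 - 5*exp(x + y) - 5*exp(x + z), 6*x*z**2 - 8*x*z + 5*x*exp(x*y) - 3*x*cos(x*y) - z*exp(x*z))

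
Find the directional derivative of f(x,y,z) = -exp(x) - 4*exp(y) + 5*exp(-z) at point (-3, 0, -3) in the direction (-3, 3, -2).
sqrt(22)*(-12*exp(3) + 3 + 10*exp(6))*exp(-3)/22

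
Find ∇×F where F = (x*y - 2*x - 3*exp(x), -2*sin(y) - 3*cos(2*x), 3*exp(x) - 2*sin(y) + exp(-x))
(-2*cos(y), -3*exp(x) + exp(-x), -x + 6*sin(2*x))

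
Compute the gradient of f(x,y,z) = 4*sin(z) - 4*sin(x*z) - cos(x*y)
(y*sin(x*y) - 4*z*cos(x*z), x*sin(x*y), -4*x*cos(x*z) + 4*cos(z))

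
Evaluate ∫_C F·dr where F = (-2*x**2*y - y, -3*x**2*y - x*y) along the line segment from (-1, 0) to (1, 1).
-7/3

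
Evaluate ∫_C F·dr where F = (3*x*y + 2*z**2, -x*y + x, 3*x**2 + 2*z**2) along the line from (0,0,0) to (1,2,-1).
2/3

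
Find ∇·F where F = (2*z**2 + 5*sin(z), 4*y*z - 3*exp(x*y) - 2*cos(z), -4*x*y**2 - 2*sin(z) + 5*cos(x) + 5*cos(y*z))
-3*x*exp(x*y) - 5*y*sin(y*z) + 4*z - 2*cos(z)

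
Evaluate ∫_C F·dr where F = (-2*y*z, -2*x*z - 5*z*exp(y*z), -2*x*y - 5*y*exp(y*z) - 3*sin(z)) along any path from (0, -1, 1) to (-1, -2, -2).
-5*exp(4) - 3*cos(1) + 3*cos(2) + 5*exp(-1) + 8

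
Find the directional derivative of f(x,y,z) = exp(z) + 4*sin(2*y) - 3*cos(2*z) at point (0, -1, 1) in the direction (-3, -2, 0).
-16*sqrt(13)*cos(2)/13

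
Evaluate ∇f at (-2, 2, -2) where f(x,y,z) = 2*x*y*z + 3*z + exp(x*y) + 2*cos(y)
(-8 + 2*exp(-4), -2*sin(2) - 2*exp(-4) + 8, -5)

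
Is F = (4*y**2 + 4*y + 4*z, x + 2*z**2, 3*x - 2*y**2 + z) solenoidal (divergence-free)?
No, ∇·F = 1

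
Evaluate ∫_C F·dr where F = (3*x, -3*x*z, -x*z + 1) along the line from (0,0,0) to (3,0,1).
27/2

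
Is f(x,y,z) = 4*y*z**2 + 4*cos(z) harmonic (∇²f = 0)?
No, ∇²f = 8*y - 4*cos(z)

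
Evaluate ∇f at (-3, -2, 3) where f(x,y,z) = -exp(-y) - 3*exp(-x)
(3*exp(3), exp(2), 0)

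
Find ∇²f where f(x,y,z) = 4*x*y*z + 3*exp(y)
3*exp(y)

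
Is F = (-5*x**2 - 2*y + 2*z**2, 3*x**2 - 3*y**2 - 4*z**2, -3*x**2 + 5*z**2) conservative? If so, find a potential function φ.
No, ∇×F = (8*z, 6*x + 4*z, 6*x + 2) ≠ 0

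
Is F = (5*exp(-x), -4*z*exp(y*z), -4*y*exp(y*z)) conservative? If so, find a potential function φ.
Yes, F is conservative. φ = -4*exp(y*z) - 5*exp(-x)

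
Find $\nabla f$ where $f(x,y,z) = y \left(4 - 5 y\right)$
(0, 4 - 10*y, 0)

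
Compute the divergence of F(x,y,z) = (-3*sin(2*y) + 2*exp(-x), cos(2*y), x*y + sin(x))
-2*sin(2*y) - 2*exp(-x)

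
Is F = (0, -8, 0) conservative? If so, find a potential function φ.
Yes, F is conservative. φ = -8*y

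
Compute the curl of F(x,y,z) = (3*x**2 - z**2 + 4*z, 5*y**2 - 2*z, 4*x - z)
(2, -2*z, 0)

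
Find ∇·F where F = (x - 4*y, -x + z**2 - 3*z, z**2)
2*z + 1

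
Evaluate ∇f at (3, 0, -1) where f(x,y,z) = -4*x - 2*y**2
(-4, 0, 0)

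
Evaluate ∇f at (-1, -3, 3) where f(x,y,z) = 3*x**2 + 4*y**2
(-6, -24, 0)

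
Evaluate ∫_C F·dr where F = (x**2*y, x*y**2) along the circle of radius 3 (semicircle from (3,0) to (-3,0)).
0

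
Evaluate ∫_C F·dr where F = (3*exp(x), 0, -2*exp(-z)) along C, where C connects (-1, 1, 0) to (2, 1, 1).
-2 - exp(-1) + 3*exp(2)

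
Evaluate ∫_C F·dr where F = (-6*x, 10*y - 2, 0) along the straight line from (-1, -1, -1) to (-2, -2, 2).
8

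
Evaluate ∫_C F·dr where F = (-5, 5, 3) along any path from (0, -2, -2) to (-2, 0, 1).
29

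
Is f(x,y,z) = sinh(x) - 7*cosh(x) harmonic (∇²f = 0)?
No, ∇²f = sinh(x) - 7*cosh(x)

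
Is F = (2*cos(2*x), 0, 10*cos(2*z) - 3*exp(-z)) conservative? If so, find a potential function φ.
Yes, F is conservative. φ = sin(2*x) + 5*sin(2*z) + 3*exp(-z)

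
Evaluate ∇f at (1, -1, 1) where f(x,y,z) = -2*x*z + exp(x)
(-2 + E, 0, -2)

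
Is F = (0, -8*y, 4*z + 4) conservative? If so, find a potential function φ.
Yes, F is conservative. φ = -4*y**2 + 2*z**2 + 4*z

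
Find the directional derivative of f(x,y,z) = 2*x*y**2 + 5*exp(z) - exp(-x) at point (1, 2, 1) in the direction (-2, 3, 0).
2*sqrt(13)*(-1 + 4*E)*exp(-1)/13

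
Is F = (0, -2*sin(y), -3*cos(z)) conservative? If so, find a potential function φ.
Yes, F is conservative. φ = -3*sin(z) + 2*cos(y)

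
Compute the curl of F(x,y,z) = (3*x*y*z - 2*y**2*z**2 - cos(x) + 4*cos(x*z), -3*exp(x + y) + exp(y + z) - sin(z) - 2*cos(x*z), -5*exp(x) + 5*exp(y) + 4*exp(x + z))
(-2*x*sin(x*z) + 5*exp(y) - exp(y + z) + cos(z), 3*x*y - 4*x*sin(x*z) - 4*y**2*z + 5*exp(x) - 4*exp(x + z), -3*x*z + 4*y*z**2 + 2*z*sin(x*z) - 3*exp(x + y))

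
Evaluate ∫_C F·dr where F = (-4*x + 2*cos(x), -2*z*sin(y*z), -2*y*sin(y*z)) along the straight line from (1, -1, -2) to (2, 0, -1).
-4 - 2*sin(1) - 2*sqrt(2)*cos(pi/4 + 2)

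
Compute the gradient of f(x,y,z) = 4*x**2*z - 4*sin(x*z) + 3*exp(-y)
(4*z*(2*x - cos(x*z)), -3*exp(-y), 4*x*(x - cos(x*z)))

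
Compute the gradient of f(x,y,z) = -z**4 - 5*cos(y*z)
(0, 5*z*sin(y*z), 5*y*sin(y*z) - 4*z**3)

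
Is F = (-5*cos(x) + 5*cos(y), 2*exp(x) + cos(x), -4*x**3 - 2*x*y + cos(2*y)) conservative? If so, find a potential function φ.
No, ∇×F = (-2*x - 2*sin(2*y), 12*x**2 + 2*y, 2*exp(x) - sin(x) + 5*sin(y)) ≠ 0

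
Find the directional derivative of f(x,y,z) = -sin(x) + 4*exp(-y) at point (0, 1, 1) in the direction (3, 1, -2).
sqrt(14)*(-3*E - 4)*exp(-1)/14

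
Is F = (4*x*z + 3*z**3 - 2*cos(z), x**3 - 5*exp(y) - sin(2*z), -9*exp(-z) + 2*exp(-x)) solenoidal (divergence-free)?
No, ∇·F = 4*z - 5*exp(y) + 9*exp(-z)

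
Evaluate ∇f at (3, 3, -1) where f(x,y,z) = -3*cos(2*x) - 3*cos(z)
(6*sin(6), 0, -3*sin(1))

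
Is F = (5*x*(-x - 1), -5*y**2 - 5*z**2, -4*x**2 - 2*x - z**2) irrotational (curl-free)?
No, ∇×F = (10*z, 8*x + 2, 0)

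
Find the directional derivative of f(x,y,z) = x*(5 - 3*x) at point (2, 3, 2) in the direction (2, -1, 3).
-sqrt(14)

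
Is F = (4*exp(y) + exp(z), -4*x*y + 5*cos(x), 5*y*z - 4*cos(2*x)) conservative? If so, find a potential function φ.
No, ∇×F = (5*z, exp(z) - 8*sin(2*x), -4*y - 4*exp(y) - 5*sin(x)) ≠ 0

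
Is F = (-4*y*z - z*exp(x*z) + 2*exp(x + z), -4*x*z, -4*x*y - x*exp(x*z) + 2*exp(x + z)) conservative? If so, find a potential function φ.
Yes, F is conservative. φ = -4*x*y*z - exp(x*z) + 2*exp(x + z)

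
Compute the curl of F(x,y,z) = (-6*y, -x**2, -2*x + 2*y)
(2, 2, 6 - 2*x)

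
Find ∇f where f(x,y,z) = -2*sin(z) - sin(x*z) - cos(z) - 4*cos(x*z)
(z*(4*sin(x*z) - cos(x*z)), 0, 4*x*sin(x*z) - x*cos(x*z) + sin(z) - 2*cos(z))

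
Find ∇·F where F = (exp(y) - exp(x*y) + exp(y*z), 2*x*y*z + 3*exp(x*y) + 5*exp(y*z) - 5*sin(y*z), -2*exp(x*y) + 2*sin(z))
2*x*z + 3*x*exp(x*y) - y*exp(x*y) + 5*z*exp(y*z) - 5*z*cos(y*z) + 2*cos(z)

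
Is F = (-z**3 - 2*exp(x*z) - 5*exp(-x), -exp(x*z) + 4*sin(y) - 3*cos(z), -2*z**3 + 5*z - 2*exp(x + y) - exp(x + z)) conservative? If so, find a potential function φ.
No, ∇×F = (x*exp(x*z) - 2*exp(x + y) - 3*sin(z), -2*x*exp(x*z) - 3*z**2 + 2*exp(x + y) + exp(x + z), -z*exp(x*z)) ≠ 0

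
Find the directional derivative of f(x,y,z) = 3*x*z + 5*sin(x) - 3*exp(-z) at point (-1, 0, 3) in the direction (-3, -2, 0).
-3*sqrt(13)*(5*cos(1) + 9)/13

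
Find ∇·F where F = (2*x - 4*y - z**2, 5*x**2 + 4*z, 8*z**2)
16*z + 2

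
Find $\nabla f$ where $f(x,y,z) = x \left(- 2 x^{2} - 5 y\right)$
(-6*x**2 - 5*y, -5*x, 0)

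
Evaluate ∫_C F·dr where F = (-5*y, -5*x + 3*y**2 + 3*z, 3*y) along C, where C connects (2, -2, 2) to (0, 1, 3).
10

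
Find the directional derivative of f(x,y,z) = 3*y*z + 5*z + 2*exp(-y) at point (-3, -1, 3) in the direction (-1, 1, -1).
sqrt(3)*(7 - 2*E)/3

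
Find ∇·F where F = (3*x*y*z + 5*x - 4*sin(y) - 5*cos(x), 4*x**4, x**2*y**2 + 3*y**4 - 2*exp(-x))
3*y*z + 5*sin(x) + 5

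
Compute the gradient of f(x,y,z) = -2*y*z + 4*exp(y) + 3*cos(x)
(-3*sin(x), -2*z + 4*exp(y), -2*y)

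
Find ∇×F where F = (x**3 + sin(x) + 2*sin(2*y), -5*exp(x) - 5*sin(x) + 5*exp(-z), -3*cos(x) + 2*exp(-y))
(5*exp(-z) - 2*exp(-y), -3*sin(x), -5*exp(x) - 5*cos(x) - 4*cos(2*y))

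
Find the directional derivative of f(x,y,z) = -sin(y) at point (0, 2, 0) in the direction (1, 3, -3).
-3*sqrt(19)*cos(2)/19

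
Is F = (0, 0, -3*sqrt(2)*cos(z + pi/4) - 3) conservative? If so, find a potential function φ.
Yes, F is conservative. φ = -3*z - 3*sqrt(2)*sin(z + pi/4)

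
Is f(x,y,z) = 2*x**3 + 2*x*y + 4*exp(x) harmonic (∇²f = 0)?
No, ∇²f = 12*x + 4*exp(x)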